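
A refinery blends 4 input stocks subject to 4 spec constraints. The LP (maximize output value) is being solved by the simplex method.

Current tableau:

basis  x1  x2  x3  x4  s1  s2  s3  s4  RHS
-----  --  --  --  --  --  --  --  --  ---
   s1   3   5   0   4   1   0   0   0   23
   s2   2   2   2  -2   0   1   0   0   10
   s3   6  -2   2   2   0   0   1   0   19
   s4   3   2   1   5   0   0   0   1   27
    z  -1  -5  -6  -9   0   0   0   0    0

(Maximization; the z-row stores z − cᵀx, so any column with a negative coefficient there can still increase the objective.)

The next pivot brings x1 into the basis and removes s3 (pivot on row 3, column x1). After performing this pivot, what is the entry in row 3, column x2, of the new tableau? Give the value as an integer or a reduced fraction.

-1/3

Pivot element is row 3, column x1: 6.
Normalize row 3: new (row 3, x2) = (-2)/6 = -1/3.
Row 3 is the pivot row, so the entry is -1/3.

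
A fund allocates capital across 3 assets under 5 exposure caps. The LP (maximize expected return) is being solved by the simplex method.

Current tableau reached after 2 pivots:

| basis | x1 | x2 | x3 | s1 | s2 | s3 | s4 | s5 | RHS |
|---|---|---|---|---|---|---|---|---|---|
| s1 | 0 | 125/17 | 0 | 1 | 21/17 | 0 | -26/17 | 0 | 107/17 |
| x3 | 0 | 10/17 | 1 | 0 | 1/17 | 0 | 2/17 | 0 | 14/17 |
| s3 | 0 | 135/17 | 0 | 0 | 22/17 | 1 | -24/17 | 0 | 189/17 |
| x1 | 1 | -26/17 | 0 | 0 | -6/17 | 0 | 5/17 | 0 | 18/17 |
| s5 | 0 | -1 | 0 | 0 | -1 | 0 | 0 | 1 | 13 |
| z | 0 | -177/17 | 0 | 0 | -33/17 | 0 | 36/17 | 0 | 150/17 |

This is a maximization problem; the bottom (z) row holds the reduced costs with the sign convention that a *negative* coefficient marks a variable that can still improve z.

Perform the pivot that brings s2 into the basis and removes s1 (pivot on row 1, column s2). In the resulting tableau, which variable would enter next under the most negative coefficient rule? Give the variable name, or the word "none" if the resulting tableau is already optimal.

Pivot element 21/17. New z-row = old z-row − (-33/17)·(row 1/(21/17)).
Updated z-row coefficients: x1: 0, x2: 8/7, x3: 0, s1: 11/7, s2: 0, s3: 0, s4: -2/7, s5: 0.
The most negative is -2/7 in column s4, so s4 would enter next.

s4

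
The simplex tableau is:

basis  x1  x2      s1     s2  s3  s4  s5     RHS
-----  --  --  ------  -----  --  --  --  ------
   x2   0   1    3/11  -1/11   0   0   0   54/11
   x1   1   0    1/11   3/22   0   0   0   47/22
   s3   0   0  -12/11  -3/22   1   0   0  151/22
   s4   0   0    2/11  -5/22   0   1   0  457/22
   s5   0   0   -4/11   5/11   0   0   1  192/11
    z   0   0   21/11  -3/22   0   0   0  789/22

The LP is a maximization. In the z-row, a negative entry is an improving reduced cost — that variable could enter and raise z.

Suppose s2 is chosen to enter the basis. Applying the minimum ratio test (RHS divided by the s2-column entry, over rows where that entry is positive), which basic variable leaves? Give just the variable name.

x1

Ratios: row 1 (x2): entry -1/11 ≤ 0, skip; row 2 (x1): (47/22)/(3/22) = 47/3; row 3 (s3): entry -3/22 ≤ 0, skip; row 4 (s4): entry -5/22 ≤ 0, skip; row 5 (s5): (192/11)/(5/11) = 192/5.
Minimum ratio 47/3 is in the x1 row, so x1 leaves.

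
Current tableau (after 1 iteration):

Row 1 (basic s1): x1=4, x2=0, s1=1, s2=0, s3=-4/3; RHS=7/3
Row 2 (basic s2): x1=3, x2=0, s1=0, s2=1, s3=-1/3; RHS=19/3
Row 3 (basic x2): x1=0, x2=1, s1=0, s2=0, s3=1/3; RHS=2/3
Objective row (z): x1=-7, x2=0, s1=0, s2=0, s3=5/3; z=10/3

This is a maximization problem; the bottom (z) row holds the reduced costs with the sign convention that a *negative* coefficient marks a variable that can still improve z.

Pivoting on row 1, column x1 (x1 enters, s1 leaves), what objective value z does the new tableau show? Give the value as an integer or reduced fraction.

Minimum ratio for x1: (7/3)/4 = 7/12.
z changes by −(z-row coeff of x1)·ratio = −(-7)·(7/12) = 49/12.
New z = 10/3 + (49/12) = 89/12.

89/12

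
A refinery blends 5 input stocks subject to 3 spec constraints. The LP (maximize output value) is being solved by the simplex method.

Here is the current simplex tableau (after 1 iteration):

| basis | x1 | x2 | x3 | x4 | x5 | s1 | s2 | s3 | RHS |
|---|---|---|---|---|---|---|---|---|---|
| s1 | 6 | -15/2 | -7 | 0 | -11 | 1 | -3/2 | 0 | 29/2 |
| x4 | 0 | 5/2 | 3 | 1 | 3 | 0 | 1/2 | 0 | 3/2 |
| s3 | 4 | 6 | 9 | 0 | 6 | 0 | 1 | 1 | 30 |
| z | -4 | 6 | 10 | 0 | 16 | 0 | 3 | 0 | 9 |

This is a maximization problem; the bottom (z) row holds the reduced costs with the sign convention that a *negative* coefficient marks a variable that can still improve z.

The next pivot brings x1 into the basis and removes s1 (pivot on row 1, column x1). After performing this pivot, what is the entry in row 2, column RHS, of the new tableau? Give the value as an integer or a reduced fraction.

3/2

Pivot element is row 1, column x1: 6.
Normalize row 1: new (row 1, RHS) = (29/2)/6 = 29/12.
row 2 ← row 2 − 0·(new row 1): 3/2 − 0·(29/12) = 3/2.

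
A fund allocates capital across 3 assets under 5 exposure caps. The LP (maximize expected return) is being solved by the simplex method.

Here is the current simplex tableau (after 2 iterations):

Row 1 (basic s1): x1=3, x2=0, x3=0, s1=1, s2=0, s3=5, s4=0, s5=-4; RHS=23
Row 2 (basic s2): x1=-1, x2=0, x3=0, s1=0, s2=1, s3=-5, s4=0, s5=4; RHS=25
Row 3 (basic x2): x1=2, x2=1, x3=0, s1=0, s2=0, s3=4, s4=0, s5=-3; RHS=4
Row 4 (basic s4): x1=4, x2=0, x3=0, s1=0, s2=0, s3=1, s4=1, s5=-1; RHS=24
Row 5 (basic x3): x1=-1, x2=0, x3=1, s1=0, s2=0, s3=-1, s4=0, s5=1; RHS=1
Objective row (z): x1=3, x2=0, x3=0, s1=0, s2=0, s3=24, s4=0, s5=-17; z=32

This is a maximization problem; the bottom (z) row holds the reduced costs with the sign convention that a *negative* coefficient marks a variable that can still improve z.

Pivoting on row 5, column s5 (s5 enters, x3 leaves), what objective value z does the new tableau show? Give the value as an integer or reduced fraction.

49

Minimum ratio for s5: 1/1 = 1.
z changes by −(z-row coeff of s5)·ratio = −(-17)·1 = 17.
New z = 32 + 17 = 49.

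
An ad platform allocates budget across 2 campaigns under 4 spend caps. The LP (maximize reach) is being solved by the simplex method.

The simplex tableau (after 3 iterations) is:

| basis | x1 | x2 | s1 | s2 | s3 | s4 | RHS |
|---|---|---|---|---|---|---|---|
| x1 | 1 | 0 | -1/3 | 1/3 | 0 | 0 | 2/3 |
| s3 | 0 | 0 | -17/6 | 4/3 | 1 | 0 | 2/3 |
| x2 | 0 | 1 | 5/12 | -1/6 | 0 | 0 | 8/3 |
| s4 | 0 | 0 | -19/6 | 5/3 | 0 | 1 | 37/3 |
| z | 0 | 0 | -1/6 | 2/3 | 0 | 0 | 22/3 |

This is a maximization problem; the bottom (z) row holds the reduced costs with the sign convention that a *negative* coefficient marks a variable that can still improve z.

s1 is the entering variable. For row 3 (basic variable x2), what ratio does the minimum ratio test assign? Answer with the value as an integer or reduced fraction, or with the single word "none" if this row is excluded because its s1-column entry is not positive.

Ratio = RHS / (s1 entry) = (8/3) / (5/12) = 32/5.

32/5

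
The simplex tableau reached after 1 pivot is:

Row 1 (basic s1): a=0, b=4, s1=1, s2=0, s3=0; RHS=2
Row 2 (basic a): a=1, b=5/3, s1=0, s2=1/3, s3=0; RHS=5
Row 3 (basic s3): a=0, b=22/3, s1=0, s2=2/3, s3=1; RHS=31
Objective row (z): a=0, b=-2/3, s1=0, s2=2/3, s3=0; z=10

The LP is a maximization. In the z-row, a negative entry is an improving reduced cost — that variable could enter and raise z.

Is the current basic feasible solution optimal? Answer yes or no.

no

Column b has objective-row coefficient -2/3, which is negative; an improving pivot exists, so not yet optimal.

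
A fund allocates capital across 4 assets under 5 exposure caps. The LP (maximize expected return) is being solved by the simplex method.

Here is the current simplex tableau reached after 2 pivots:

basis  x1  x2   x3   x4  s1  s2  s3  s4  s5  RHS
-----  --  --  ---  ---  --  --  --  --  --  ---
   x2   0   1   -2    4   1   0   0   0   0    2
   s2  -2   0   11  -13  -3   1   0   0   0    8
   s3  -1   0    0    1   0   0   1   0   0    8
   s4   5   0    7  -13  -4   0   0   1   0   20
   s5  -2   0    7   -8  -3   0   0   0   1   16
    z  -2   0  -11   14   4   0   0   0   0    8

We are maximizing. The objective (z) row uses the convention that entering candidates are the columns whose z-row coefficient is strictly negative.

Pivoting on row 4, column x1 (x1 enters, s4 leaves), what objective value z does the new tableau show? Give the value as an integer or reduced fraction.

Minimum ratio for x1: 20/5 = 4.
z changes by −(z-row coeff of x1)·ratio = −(-2)·4 = 8.
New z = 8 + 8 = 16.

16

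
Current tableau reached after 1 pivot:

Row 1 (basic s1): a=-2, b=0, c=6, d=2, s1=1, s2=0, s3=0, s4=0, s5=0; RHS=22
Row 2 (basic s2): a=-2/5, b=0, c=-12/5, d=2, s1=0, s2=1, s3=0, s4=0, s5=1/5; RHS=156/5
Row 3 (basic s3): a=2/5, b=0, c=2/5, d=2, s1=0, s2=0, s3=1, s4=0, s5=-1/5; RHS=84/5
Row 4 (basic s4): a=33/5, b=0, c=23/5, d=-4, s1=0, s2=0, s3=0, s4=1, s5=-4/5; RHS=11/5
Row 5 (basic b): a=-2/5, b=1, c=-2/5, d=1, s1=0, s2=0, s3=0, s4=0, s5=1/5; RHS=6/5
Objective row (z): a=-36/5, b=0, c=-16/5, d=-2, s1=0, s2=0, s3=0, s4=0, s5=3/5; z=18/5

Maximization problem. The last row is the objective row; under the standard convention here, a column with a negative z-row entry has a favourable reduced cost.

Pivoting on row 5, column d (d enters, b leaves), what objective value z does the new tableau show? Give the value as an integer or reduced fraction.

Minimum ratio for d: (6/5)/1 = 6/5.
z changes by −(z-row coeff of d)·ratio = −(-2)·(6/5) = 12/5.
New z = 18/5 + (12/5) = 6.

6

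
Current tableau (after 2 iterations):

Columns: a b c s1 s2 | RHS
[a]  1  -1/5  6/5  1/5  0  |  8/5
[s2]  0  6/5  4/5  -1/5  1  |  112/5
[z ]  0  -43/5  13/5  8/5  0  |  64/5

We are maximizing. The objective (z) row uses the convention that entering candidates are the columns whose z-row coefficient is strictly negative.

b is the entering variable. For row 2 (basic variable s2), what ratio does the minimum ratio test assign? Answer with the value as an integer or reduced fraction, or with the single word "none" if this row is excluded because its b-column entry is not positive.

Ratio = RHS / (b entry) = (112/5) / (6/5) = 56/3.

56/3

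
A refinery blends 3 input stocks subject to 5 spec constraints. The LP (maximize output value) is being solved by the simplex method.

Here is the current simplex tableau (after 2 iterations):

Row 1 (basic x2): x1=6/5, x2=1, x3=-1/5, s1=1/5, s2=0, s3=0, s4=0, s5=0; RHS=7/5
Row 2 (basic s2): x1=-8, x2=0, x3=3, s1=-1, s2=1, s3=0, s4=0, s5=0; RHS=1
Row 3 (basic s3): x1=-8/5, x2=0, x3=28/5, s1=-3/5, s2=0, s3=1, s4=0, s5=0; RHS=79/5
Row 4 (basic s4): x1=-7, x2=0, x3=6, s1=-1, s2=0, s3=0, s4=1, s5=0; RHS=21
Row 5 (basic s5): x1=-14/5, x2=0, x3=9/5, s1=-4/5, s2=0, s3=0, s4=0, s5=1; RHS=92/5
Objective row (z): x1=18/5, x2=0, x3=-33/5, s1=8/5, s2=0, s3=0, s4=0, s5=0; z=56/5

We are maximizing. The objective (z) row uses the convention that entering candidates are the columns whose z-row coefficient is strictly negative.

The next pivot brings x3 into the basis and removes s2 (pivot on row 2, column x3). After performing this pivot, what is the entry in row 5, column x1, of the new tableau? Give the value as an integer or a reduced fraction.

2

Pivot element is row 2, column x3: 3.
Normalize row 2: new (row 2, x1) = (-8)/3 = -8/3.
row 5 ← row 5 − (9/5)·(new row 2): -14/5 − (9/5)·(-8/3) = 2.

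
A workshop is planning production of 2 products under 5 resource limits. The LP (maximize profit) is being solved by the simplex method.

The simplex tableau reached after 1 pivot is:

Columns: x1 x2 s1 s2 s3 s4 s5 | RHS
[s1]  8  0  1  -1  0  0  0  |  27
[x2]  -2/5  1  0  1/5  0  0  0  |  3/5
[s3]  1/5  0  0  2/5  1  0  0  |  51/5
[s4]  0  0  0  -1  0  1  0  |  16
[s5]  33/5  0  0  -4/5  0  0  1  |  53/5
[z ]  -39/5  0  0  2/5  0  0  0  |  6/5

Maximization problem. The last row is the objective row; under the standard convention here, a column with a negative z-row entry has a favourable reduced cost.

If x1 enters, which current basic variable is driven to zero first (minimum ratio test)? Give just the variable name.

s5

Ratios: row 1 (s1): 27/8 = 27/8; row 2 (x2): entry -2/5 ≤ 0, skip; row 3 (s3): (51/5)/(1/5) = 51; row 4 (s4): entry 0 ≤ 0, skip; row 5 (s5): (53/5)/(33/5) = 53/33.
Minimum ratio 53/33 is in the s5 row, so s5 leaves.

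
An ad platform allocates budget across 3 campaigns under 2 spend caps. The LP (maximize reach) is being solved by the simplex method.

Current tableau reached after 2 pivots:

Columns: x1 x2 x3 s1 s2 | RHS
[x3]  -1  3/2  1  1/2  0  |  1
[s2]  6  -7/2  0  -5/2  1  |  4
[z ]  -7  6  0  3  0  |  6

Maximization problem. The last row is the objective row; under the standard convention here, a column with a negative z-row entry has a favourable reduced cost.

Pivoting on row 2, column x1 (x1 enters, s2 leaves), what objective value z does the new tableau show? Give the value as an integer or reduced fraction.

32/3

Minimum ratio for x1: 4/6 = 2/3.
z changes by −(z-row coeff of x1)·ratio = −(-7)·(2/3) = 14/3.
New z = 6 + (14/3) = 32/3.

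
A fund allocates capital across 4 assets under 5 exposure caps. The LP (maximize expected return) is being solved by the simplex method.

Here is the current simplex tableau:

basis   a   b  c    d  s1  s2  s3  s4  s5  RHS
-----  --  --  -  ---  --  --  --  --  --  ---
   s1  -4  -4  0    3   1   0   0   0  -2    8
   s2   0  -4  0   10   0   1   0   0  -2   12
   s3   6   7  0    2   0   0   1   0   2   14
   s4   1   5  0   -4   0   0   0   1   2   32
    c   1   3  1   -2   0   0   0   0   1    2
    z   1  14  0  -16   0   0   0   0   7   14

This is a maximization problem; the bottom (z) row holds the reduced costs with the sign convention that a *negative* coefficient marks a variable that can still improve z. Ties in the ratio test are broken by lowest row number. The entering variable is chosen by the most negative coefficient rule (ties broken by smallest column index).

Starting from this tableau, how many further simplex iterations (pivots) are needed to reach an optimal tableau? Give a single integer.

pivot: d in, s2 out → z = 166/5
No improving column remains; optimal.

1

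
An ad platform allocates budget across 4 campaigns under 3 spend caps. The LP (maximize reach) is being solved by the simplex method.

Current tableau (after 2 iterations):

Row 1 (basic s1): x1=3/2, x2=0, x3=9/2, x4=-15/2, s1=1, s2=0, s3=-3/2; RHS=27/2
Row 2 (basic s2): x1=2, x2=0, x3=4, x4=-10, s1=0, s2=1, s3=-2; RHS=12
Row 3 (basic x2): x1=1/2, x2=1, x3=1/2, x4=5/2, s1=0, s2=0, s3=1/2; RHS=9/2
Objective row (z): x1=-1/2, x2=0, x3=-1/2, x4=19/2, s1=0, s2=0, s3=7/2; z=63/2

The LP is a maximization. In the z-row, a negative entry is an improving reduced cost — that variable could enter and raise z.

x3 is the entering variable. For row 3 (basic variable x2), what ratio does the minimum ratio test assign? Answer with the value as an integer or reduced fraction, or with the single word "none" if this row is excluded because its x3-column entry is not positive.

Ratio = RHS / (x3 entry) = (9/2) / (1/2) = 9.

9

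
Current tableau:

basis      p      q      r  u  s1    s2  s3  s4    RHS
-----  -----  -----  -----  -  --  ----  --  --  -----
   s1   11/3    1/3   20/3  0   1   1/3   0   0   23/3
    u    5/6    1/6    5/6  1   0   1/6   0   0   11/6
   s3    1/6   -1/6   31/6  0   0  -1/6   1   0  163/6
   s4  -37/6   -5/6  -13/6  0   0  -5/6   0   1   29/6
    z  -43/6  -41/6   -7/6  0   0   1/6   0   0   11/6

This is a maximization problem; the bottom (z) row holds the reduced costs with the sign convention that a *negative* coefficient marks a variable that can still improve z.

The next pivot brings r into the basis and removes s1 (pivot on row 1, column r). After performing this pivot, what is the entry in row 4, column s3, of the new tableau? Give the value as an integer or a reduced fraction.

0

Pivot element is row 1, column r: 20/3.
Normalize row 1: new (row 1, s3) = 0/(20/3) = 0.
row 4 ← row 4 − (-13/6)·(new row 1): 0 − (-13/6)·0 = 0.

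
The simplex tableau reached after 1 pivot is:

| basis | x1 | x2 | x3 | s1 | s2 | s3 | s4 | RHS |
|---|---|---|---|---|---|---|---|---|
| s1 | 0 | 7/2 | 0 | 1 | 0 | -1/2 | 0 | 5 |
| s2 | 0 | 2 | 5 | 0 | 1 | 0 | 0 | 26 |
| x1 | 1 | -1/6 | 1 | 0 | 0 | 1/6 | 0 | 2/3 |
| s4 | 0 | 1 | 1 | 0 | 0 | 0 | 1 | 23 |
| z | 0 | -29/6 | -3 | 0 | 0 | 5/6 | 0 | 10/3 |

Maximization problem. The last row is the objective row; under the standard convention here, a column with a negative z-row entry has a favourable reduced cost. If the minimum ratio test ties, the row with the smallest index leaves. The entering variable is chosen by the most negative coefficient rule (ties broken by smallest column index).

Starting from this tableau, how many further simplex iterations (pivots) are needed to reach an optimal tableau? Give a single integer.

2

pivot: x2 in, s1 out → z = 215/21
pivot: x3 in, x1 out → z = 272/21
No improving column remains; optimal.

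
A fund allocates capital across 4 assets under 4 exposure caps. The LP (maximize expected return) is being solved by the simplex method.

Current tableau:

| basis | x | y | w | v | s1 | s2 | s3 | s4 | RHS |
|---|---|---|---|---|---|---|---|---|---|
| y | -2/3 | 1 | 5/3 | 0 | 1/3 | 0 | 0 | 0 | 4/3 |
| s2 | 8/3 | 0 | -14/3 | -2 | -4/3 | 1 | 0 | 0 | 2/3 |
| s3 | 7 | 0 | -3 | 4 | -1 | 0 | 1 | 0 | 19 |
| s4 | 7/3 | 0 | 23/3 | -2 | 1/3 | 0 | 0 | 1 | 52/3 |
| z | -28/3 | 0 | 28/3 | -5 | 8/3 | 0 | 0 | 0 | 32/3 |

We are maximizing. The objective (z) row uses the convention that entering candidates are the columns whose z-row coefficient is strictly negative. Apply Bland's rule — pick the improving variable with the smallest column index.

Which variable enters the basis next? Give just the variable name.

Objective-row coefficients: x: -28/3, y: 0, w: 28/3, v: -5, s1: 8/3, s2: 0, s3: 0, s4: 0.
Improving columns: x, v. Bland's rule picks the smallest column index → x.

x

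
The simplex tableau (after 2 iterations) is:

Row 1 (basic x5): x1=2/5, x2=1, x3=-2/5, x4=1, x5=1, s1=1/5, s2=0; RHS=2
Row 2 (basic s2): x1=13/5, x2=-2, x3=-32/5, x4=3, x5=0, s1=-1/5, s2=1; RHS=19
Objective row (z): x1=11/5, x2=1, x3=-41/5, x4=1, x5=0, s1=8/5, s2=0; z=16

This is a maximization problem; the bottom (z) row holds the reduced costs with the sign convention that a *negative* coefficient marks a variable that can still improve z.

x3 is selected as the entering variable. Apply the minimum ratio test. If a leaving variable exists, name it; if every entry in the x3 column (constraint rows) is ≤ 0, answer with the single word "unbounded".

x3-column entries: row 1: -2/5, row 2: -32/5. All ≤ 0, so x3 can increase without bound; the LP is unbounded in this direction.

unbounded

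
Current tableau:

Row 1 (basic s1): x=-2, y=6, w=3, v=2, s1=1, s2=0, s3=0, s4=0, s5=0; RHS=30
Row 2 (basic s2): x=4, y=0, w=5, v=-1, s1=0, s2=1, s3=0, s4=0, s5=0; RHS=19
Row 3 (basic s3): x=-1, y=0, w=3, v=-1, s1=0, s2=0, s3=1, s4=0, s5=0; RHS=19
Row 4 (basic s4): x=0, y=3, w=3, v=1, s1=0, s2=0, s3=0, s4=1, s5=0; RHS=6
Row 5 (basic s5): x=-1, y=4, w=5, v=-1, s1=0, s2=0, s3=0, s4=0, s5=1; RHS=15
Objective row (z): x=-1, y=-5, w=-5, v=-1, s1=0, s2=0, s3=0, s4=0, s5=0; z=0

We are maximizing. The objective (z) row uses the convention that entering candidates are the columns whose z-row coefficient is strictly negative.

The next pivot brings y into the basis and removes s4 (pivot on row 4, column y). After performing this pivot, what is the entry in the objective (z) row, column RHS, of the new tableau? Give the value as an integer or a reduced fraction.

Pivot element is row 4, column y: 3.
Normalize row 4: new (row 4, RHS) = 6/3 = 2.
z-row ← z-row − (-5)·(new row 4): 0 − (-5)·2 = 10.

10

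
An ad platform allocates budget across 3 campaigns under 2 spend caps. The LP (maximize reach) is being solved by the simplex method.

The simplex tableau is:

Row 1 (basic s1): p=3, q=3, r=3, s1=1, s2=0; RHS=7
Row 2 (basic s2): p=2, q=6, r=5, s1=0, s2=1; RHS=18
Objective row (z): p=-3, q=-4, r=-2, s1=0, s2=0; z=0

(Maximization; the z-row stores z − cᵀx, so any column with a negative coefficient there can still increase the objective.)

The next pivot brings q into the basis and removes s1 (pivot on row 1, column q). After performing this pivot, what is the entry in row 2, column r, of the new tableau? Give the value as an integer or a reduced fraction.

Pivot element is row 1, column q: 3.
Normalize row 1: new (row 1, r) = 3/3 = 1.
row 2 ← row 2 − 6·(new row 1): 5 − 6·1 = -1.

-1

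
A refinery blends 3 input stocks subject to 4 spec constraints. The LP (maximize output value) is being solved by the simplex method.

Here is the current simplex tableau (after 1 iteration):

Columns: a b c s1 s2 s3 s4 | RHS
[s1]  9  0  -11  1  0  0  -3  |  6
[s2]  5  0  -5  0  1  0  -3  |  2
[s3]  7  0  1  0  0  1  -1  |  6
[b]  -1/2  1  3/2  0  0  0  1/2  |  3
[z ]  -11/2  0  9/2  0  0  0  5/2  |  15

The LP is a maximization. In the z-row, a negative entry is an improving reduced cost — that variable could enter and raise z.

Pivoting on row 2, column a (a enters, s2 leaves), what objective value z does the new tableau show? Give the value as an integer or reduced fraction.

86/5

Minimum ratio for a: 2/5 = 2/5.
z changes by −(z-row coeff of a)·ratio = −(-11/2)·(2/5) = 11/5.
New z = 15 + (11/5) = 86/5.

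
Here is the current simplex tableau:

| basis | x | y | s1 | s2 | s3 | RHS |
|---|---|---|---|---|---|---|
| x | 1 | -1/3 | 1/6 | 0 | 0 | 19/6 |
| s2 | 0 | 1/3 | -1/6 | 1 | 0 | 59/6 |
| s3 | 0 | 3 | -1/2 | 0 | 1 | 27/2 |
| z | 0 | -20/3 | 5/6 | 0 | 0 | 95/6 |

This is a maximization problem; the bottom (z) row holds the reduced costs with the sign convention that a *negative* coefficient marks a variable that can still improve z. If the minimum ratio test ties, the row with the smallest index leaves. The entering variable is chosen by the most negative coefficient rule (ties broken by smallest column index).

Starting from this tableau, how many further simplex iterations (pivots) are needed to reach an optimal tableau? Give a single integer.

pivot: y in, s3 out → z = 275/6
pivot: s1 in, x out → z = 115/2
No improving column remains; optimal.

2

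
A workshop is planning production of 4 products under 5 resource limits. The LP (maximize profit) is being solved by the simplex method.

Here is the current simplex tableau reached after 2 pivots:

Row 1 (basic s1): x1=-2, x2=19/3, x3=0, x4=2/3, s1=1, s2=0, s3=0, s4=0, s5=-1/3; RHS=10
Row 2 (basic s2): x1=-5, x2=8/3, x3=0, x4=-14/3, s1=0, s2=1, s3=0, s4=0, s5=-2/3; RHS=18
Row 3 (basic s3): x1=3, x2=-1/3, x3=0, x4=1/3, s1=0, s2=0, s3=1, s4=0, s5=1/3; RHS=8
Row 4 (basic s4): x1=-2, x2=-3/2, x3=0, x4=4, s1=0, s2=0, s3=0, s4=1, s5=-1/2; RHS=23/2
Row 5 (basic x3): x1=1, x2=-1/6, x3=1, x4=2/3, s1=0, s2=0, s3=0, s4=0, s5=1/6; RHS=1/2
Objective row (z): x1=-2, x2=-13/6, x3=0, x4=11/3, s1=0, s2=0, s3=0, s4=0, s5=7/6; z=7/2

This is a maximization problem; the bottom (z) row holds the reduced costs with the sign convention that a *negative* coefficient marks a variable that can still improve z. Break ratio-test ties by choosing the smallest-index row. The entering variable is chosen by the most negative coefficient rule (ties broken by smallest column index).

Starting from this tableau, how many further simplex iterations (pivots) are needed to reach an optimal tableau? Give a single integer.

2

pivot: x2 in, s1 out → z = 263/38
pivot: x1 in, x3 out → z = 109/12
No improving column remains; optimal.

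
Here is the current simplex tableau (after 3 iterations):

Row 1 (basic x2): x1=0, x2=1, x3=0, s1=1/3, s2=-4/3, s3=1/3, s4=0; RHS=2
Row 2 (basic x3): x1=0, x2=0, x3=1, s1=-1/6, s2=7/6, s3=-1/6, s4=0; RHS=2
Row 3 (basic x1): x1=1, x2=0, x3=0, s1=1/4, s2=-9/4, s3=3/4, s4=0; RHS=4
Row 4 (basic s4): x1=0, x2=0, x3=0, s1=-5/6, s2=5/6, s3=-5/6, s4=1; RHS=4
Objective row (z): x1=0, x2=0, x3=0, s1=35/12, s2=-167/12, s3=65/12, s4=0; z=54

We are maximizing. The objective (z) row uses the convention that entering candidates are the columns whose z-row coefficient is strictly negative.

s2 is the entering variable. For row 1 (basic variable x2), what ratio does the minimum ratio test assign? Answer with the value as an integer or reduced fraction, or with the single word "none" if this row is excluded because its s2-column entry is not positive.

none

The s2 entry in row 1 is -4/3 ≤ 0, so this row gives no ratio.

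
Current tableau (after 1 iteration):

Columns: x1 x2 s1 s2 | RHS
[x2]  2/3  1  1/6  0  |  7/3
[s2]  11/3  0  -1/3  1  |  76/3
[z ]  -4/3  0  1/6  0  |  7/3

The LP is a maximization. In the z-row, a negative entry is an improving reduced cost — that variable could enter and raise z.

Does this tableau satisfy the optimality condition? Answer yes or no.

Column x1 has objective-row coefficient -4/3, which is negative; an improving pivot exists, so not yet optimal.

no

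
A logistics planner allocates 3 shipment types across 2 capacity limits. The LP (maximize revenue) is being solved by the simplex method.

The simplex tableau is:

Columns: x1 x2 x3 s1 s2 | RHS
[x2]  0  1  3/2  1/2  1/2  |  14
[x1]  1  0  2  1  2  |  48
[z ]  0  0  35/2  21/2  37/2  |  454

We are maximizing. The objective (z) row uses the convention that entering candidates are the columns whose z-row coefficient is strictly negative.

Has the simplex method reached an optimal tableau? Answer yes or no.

No objective-row coefficient is strictly negative, so no entering variable exists; the tableau is optimal.

yes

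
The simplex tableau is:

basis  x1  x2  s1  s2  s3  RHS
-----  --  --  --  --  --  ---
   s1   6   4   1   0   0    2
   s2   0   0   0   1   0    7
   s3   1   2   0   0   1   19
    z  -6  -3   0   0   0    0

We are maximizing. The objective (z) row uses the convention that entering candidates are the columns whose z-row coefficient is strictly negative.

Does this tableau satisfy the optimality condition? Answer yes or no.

Column x1 has objective-row coefficient -6, which is negative; an improving pivot exists, so not yet optimal.

no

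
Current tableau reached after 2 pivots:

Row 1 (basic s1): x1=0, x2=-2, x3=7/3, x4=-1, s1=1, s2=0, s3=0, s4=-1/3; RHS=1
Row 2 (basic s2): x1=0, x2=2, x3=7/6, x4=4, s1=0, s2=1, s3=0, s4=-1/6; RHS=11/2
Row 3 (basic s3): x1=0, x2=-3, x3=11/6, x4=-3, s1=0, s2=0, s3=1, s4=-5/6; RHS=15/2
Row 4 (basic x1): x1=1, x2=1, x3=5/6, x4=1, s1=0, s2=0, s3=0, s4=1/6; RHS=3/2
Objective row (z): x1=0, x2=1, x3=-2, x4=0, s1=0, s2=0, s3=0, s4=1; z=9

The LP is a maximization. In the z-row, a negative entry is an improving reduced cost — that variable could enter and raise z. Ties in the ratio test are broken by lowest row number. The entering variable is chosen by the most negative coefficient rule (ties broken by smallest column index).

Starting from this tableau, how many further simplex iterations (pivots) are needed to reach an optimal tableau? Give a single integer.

pivot: x3 in, s1 out → z = 69/7
pivot: x4 in, x1 out → z = 201/19
No improving column remains; optimal.

2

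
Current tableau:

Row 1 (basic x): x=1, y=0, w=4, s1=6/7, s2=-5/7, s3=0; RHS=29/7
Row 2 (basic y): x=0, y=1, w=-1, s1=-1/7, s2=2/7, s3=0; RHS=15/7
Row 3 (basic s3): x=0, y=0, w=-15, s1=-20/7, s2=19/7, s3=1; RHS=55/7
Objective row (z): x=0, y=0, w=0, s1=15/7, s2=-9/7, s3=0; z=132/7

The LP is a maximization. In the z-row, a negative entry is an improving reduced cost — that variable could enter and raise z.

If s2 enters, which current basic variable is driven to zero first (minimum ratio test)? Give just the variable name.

s3

Ratios: row 1 (x): entry -5/7 ≤ 0, skip; row 2 (y): (15/7)/(2/7) = 15/2; row 3 (s3): (55/7)/(19/7) = 55/19.
Minimum ratio 55/19 is in the s3 row, so s3 leaves.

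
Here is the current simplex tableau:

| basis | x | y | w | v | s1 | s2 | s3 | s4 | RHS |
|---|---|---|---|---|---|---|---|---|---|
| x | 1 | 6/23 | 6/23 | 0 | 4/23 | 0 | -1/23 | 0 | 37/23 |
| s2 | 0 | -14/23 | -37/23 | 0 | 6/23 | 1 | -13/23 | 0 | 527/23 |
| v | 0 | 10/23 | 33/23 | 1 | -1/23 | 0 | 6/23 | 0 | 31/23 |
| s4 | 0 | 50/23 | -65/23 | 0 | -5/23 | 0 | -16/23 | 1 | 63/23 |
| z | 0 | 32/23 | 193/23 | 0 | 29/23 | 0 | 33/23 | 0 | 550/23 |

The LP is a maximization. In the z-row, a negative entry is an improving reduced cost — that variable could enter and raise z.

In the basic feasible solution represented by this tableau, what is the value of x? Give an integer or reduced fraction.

x is basic (row 1); its value is the RHS of that row: 37/23.

37/23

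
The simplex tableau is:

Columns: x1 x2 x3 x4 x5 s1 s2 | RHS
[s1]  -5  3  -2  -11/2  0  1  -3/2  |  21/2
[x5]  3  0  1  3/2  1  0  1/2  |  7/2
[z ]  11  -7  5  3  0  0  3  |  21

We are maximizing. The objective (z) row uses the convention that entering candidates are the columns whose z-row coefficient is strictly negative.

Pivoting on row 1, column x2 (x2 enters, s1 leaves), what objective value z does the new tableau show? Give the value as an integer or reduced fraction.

91/2

Minimum ratio for x2: (21/2)/3 = 7/2.
z changes by −(z-row coeff of x2)·ratio = −(-7)·(7/2) = 49/2.
New z = 21 + (49/2) = 91/2.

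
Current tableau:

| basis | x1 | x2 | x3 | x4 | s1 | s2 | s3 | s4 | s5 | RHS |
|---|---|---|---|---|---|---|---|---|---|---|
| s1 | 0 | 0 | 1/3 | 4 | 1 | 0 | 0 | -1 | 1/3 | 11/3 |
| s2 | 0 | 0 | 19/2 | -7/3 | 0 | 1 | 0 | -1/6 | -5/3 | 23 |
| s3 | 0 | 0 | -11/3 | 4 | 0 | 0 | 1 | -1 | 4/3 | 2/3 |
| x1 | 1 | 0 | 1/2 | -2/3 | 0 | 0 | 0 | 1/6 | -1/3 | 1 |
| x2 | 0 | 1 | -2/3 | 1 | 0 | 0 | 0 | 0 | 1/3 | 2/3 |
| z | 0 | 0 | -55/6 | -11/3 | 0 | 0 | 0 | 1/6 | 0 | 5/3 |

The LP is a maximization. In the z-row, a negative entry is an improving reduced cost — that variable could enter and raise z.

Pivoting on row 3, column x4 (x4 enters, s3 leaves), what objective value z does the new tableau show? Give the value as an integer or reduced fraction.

41/18

Minimum ratio for x4: (2/3)/4 = 1/6.
z changes by −(z-row coeff of x4)·ratio = −(-11/3)·(1/6) = 11/18.
New z = 5/3 + (11/18) = 41/18.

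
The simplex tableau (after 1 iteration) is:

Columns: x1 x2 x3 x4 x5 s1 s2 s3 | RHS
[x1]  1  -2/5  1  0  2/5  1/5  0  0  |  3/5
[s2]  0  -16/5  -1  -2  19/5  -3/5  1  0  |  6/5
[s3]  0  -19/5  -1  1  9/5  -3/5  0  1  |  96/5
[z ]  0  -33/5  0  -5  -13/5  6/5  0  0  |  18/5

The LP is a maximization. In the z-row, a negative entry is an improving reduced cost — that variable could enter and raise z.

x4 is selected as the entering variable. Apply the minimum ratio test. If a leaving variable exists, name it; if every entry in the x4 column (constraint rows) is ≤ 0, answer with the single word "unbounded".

Ratios: row 1 (x1): entry 0 ≤ 0, skip; row 2 (s2): entry -2 ≤ 0, skip; row 3 (s3): (96/5)/1 = 96/5.
Minimum ratio is in the s3 row, so s3 leaves.

s3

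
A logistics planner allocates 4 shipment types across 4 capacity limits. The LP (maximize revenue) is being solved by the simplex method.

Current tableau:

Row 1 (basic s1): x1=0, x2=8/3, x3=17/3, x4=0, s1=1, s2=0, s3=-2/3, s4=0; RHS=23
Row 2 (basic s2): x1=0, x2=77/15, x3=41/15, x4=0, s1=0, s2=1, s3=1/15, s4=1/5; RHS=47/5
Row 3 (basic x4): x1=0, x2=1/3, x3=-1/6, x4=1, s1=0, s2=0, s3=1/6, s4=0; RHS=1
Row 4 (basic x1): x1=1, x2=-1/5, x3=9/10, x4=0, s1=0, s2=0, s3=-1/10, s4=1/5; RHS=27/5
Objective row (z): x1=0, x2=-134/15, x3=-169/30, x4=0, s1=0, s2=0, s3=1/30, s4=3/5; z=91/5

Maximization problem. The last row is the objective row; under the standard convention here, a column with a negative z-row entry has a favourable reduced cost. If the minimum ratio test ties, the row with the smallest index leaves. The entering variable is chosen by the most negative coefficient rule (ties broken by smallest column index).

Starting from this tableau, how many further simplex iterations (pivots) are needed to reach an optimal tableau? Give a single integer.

2

pivot: x2 in, s2 out → z = 2661/77
pivot: x3 in, x2 out → z = 3081/82
No improving column remains; optimal.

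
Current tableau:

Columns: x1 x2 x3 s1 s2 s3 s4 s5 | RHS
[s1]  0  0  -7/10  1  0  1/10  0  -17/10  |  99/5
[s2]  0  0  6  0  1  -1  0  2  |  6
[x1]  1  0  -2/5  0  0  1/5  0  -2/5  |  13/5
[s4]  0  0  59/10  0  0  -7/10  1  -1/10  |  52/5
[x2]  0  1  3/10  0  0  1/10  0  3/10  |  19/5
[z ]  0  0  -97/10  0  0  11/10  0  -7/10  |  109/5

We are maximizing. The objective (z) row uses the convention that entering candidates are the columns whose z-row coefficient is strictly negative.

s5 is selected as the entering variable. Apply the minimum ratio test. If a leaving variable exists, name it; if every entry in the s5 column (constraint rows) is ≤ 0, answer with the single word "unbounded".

s2

Ratios: row 1 (s1): entry -17/10 ≤ 0, skip; row 2 (s2): 6/2 = 3; row 3 (x1): entry -2/5 ≤ 0, skip; row 4 (s4): entry -1/10 ≤ 0, skip; row 5 (x2): (19/5)/(3/10) = 38/3.
Minimum ratio is in the s2 row, so s2 leaves.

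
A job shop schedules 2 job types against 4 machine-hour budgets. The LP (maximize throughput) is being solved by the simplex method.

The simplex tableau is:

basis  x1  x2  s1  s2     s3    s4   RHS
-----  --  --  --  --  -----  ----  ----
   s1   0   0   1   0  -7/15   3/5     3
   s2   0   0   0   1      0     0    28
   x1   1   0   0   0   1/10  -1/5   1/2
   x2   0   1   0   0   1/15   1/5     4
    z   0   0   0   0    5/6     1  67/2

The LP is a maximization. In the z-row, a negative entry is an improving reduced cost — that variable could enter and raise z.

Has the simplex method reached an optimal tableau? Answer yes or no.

yes

No objective-row coefficient is strictly negative, so no entering variable exists; the tableau is optimal.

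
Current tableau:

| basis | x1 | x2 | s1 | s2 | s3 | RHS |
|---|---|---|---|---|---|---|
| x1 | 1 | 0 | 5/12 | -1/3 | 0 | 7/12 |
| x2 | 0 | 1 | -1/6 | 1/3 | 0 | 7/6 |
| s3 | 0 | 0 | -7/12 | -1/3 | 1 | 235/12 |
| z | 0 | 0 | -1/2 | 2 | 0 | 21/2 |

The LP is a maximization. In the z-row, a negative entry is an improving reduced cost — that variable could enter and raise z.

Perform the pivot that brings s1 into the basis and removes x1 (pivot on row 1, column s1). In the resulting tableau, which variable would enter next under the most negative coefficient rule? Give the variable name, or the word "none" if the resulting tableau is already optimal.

none

Pivot element 5/12. New z-row = old z-row − (-1/2)·(row 1/(5/12)).
Updated z-row coefficients: x1: 6/5, x2: 0, s1: 0, s2: 8/5, s3: 0.
No coefficient is strictly negative; the tableau after this pivot is optimal.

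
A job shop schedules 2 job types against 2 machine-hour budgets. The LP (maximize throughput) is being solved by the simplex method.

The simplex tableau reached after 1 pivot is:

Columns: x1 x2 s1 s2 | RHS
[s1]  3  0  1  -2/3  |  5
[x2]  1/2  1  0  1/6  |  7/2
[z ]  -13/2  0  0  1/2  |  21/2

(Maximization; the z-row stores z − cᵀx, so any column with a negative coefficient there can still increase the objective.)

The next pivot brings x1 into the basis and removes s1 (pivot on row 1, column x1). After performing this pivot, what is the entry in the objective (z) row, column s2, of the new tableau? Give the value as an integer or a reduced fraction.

-17/18

Pivot element is row 1, column x1: 3.
Normalize row 1: new (row 1, s2) = (-2/3)/3 = -2/9.
z-row ← z-row − (-13/2)·(new row 1): 1/2 − (-13/2)·(-2/9) = -17/18.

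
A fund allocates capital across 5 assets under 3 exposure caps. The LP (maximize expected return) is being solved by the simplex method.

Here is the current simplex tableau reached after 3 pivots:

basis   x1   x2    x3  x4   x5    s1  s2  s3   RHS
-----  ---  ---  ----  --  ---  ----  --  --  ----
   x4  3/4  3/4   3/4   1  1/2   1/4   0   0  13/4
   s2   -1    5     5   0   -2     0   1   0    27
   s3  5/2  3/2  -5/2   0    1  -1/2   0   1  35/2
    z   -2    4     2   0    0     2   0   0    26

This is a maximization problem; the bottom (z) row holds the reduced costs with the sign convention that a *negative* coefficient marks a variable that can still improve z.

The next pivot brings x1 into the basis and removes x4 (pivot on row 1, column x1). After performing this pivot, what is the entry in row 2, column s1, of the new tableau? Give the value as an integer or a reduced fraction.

Pivot element is row 1, column x1: 3/4.
Normalize row 1: new (row 1, s1) = (1/4)/(3/4) = 1/3.
row 2 ← row 2 − (-1)·(new row 1): 0 − (-1)·(1/3) = 1/3.

1/3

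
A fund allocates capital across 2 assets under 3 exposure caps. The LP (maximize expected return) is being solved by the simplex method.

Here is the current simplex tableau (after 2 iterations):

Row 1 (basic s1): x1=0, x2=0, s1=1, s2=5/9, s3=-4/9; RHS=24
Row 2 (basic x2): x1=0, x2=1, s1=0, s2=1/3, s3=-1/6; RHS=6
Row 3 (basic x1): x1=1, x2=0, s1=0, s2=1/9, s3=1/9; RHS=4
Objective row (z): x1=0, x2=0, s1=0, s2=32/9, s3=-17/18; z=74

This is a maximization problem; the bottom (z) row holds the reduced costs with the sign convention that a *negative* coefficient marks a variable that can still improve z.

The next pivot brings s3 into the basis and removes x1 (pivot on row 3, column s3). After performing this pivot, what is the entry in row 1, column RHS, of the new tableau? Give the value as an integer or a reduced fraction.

40

Pivot element is row 3, column s3: 1/9.
Normalize row 3: new (row 3, RHS) = 4/(1/9) = 36.
row 1 ← row 1 − (-4/9)·(new row 3): 24 − (-4/9)·36 = 40.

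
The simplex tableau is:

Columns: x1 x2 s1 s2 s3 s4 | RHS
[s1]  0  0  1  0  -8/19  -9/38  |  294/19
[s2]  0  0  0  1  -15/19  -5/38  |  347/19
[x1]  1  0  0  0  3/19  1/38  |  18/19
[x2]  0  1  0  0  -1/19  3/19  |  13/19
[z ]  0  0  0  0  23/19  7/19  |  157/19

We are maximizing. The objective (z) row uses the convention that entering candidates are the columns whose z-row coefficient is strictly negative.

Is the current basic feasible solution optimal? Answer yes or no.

yes

No objective-row coefficient is strictly negative, so no entering variable exists; the tableau is optimal.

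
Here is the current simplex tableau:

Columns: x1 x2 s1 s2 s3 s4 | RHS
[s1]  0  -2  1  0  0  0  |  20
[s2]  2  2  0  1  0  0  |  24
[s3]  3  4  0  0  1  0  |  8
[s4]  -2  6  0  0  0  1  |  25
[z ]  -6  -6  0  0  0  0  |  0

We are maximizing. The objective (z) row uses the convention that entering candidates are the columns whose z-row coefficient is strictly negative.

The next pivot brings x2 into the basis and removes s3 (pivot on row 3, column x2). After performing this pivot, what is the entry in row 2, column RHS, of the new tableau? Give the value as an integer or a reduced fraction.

Pivot element is row 3, column x2: 4.
Normalize row 3: new (row 3, RHS) = 8/4 = 2.
row 2 ← row 2 − 2·(new row 3): 24 − 2·2 = 20.

20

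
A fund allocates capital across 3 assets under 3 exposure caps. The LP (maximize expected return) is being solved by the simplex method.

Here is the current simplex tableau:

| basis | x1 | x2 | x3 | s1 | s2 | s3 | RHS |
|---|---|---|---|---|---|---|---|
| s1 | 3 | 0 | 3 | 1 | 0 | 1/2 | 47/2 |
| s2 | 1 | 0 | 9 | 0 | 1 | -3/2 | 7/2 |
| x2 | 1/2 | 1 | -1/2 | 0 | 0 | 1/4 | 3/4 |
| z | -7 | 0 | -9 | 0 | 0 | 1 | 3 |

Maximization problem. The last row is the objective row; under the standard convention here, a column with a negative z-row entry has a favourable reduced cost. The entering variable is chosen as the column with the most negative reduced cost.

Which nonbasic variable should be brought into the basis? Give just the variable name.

Objective-row coefficients: x1: -7, x2: 0, x3: -9, s1: 0, s2: 0, s3: 1.
The most negative is -9 in column x3, so x3 enters.

x3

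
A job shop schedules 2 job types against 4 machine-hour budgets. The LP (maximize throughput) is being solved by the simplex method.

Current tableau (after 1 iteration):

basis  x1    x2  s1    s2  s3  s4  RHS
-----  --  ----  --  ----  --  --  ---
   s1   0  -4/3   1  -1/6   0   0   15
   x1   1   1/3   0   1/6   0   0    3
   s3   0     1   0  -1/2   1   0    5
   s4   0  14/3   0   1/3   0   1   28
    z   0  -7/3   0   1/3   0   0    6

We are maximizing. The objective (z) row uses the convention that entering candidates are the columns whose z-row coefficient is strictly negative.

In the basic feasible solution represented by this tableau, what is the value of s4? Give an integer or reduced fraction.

28

s4 is basic (row 4); its value is the RHS of that row: 28.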